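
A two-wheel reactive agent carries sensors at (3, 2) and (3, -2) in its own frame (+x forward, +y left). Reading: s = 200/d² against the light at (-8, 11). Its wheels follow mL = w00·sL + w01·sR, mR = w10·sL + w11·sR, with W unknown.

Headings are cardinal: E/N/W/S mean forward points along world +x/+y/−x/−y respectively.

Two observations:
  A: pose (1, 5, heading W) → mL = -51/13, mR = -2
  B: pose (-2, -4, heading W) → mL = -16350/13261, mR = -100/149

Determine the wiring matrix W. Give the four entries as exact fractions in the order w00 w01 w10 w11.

-1 -1/2 -1 0

obs A: pose=(1,5,W) → sL=2, sR=50/13, mL=-51/13, mR=-2
obs B: pose=(-2,-4,W) → sL=100/149, sR=100/89, mL=-16350/13261, mR=-100/149
sensor matrix S = [[2, 50/13], [100/149, 100/89]]; det S = -57600/172393
solve [mL_A; mL_B] = S·[w00; w01] and [mR_A; mR_B] = S·[w10; w11]:
  w00 = -1, w01 = -1/2, w10 = -1, w11 = 0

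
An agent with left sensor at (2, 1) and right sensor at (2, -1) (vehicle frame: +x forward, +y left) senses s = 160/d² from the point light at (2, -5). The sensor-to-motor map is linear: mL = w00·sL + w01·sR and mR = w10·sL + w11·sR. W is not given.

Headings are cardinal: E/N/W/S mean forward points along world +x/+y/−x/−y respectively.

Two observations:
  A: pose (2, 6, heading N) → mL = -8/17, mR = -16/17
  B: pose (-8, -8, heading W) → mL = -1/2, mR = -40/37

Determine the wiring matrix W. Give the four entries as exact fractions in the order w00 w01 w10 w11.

-1/2 0 0 -1

obs A: pose=(2,6,N) → sL=16/17, sR=16/17, mL=-8/17, mR=-16/17
obs B: pose=(-8,-8,W) → sL=1, sR=40/37, mL=-1/2, mR=-40/37
sensor matrix S = [[16/17, 16/17], [1, 40/37]]; det S = 48/629
solve [mL_A; mL_B] = S·[w00; w01] and [mR_A; mR_B] = S·[w10; w11]:
  w00 = -1/2, w01 = 0, w10 = 0, w11 = -1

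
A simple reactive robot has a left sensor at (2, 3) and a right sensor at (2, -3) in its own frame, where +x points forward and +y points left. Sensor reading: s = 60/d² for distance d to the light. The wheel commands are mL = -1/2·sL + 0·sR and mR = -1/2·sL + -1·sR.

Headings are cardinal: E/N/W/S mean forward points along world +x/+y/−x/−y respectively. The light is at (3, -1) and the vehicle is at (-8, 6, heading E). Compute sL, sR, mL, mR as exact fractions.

60/181 60/97 -30/181 -13770/17557

left sensor world pos  = (-6, 9); dL² = 181
right sensor world pos = (-6, 3); dR² = 97
sL = 60/181 = 60/181
sR = 60/97 = 60/97
mL = -1/2·sL + 0·sR = -30/181
mR = -1/2·sL + -1·sR = -13770/17557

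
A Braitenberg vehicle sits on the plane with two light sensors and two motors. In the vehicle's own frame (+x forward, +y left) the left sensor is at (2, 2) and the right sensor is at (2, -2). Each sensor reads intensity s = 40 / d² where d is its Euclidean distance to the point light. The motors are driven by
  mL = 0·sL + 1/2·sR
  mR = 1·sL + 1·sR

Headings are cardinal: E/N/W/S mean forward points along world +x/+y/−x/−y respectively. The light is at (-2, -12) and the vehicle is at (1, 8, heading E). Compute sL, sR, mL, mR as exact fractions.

40/509 40/349 20/349 34320/177641

left sensor world pos  = (3, 10); dL² = 509
right sensor world pos = (3, 6); dR² = 349
sL = 40/509 = 40/509
sR = 40/349 = 40/349
mL = 0·sL + 1/2·sR = 20/349
mR = 1·sL + 1·sR = 34320/177641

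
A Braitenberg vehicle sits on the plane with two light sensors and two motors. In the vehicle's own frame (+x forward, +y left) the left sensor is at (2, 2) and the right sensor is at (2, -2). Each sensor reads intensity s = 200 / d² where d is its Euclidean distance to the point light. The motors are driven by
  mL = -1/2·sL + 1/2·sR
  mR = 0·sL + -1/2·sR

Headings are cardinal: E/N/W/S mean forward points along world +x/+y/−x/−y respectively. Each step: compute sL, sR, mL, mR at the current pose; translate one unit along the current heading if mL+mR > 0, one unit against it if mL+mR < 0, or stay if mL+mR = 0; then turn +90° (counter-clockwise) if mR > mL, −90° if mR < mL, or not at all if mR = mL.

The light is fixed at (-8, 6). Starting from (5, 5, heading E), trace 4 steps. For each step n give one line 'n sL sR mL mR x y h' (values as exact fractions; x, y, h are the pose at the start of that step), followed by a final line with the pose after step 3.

0 100/113 100/117 -200/13221 -50/117 5 5 E
1 40/41 200/109 1920/4469 -100/109 4 5 S
2 25/13 25/13 0 -25/26 4 6 W
3 8/5 200/229 -416/1145 -100/229 5 6 N
final 5 5 E

n=0: pose=(5,5,E); sL=100/113, sR=100/117; mL=-200/13221, mR=-50/117; mL+mR=-50/113 → advance -1; mR−mL=-5450/13221 → turn -1·90°
n=1: pose=(4,5,S); sL=40/41, sR=200/109; mL=1920/4469, mR=-100/109; mL+mR=-20/41 → advance -1; mR−mL=-6020/4469 → turn -1·90°
n=2: pose=(4,6,W); sL=25/13, sR=25/13; mL=0, mR=-25/26; mL+mR=-25/26 → advance -1; mR−mL=-25/26 → turn -1·90°
n=3: pose=(5,6,N); sL=8/5, sR=200/229; mL=-416/1145, mR=-100/229; mL+mR=-4/5 → advance -1; mR−mL=-84/1145 → turn -1·90°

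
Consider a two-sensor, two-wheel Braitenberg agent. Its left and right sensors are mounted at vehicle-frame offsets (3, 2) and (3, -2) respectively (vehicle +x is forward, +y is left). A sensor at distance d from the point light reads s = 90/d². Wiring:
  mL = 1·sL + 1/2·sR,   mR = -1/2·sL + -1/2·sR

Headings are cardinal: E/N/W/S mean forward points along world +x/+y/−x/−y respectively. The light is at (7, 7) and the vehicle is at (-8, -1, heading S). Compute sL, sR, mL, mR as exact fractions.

left sensor world pos  = (-6, -4); dL² = 290
right sensor world pos = (-10, -4); dR² = 410
sL = 90/290 = 9/29
sR = 90/410 = 9/41
mL = 1·sL + 1/2·sR = 999/2378
mR = -1/2·sL + -1/2·sR = -315/1189

9/29 9/41 999/2378 -315/1189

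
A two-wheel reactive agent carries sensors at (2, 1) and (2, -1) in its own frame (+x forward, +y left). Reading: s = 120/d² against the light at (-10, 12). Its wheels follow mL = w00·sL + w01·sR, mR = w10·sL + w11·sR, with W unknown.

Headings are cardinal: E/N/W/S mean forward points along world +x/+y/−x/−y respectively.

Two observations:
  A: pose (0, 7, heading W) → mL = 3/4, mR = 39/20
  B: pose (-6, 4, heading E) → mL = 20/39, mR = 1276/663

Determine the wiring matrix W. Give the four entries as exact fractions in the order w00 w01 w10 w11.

obs A: pose=(0,7,W) → sL=6/5, sR=3/2, mL=3/4, mR=39/20
obs B: pose=(-6,4,E) → sL=24/17, sR=40/39, mL=20/39, mR=1276/663
sensor matrix S = [[6/5, 3/2], [24/17, 40/39]]; det S = -196/221
solve [mL_A; mL_B] = S·[w00; w01] and [mR_A; mR_B] = S·[w10; w11]:
  w00 = 0, w01 = 1/2, w10 = 1, w11 = 1/2

0 1/2 1 1/2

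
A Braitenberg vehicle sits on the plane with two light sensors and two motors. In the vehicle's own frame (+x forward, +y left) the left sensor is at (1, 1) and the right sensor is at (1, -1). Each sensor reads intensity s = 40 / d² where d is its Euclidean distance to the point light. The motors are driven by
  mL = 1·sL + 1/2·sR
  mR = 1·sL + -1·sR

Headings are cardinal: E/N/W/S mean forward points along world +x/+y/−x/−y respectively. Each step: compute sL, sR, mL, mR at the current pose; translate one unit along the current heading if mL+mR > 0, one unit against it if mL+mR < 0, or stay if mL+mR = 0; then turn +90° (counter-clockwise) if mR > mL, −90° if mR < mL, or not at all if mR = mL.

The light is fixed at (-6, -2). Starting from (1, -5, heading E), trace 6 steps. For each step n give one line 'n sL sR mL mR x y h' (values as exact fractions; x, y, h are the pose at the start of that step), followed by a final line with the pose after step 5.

0 10/17 1/2 57/68 3/34 1 -5 E
1 40/97 8/13 908/1261 -256/1261 2 -5 S
2 20/37 20/29 950/1073 -160/1073 2 -6 W
3 8/9 40/73 764/657 224/657 1 -6 N
4 10/17 1/2 57/68 3/34 1 -5 E
5 40/97 8/13 908/1261 -256/1261 2 -5 S
final 2 -6 W

n=0: pose=(1,-5,E); sL=10/17, sR=1/2; mL=57/68, mR=3/34; mL+mR=63/68 → advance +1; mR−mL=-3/4 → turn -1·90°
n=1: pose=(2,-5,S); sL=40/97, sR=8/13; mL=908/1261, mR=-256/1261; mL+mR=652/1261 → advance +1; mR−mL=-12/13 → turn -1·90°
n=2: pose=(2,-6,W); sL=20/37, sR=20/29; mL=950/1073, mR=-160/1073; mL+mR=790/1073 → advance +1; mR−mL=-30/29 → turn -1·90°
n=3: pose=(1,-6,N); sL=8/9, sR=40/73; mL=764/657, mR=224/657; mL+mR=988/657 → advance +1; mR−mL=-60/73 → turn -1·90°
n=4: pose=(1,-5,E); sL=10/17, sR=1/2; mL=57/68, mR=3/34; mL+mR=63/68 → advance +1; mR−mL=-3/4 → turn -1·90°
n=5: pose=(2,-5,S); sL=40/97, sR=8/13; mL=908/1261, mR=-256/1261; mL+mR=652/1261 → advance +1; mR−mL=-12/13 → turn -1·90°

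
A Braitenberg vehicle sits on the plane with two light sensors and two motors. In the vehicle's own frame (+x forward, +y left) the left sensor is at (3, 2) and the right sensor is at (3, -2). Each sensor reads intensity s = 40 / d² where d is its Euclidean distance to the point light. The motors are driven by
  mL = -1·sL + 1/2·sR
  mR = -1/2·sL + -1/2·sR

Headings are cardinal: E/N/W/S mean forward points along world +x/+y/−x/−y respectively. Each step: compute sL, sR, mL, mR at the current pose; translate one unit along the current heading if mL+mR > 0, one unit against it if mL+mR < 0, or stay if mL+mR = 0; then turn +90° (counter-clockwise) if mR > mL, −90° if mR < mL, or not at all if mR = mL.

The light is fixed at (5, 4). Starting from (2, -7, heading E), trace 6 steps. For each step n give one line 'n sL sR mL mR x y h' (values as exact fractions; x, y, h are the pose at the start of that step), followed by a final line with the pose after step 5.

n=0: pose=(2,-7,E); sL=40/81, sR=40/169; mL=-5140/13689, mR=-5000/13689; mL+mR=-20/27 → advance -1; mR−mL=140/13689 → turn +1·90°
n=1: pose=(1,-7,N); sL=2/5, sR=10/17; mL=-9/85, mR=-42/85; mL+mR=-3/5 → advance -1; mR−mL=-33/85 → turn -1·90°
n=2: pose=(1,-8,E); sL=40/101, sR=40/197; mL=-5860/19897, mR=-5960/19897; mL+mR=-60/101 → advance -1; mR−mL=-100/19897 → turn -1·90°
n=3: pose=(0,-8,S); sL=20/117, sR=20/137; mL=-1570/16029, mR=-2540/16029; mL+mR=-10/39 → advance -1; mR−mL=-970/16029 → turn -1·90°
n=4: pose=(0,-7,W); sL=40/233, sR=8/29; mL=-228/6757, mR=-1512/6757; mL+mR=-60/233 → advance -1; mR−mL=-1284/6757 → turn -1·90°
n=5: pose=(1,-7,N); sL=2/5, sR=10/17; mL=-9/85, mR=-42/85; mL+mR=-3/5 → advance -1; mR−mL=-33/85 → turn -1·90°

0 40/81 40/169 -5140/13689 -5000/13689 2 -7 E
1 2/5 10/17 -9/85 -42/85 1 -7 N
2 40/101 40/197 -5860/19897 -5960/19897 1 -8 E
3 20/117 20/137 -1570/16029 -2540/16029 0 -8 S
4 40/233 8/29 -228/6757 -1512/6757 0 -7 W
5 2/5 10/17 -9/85 -42/85 1 -7 N
final 1 -8 E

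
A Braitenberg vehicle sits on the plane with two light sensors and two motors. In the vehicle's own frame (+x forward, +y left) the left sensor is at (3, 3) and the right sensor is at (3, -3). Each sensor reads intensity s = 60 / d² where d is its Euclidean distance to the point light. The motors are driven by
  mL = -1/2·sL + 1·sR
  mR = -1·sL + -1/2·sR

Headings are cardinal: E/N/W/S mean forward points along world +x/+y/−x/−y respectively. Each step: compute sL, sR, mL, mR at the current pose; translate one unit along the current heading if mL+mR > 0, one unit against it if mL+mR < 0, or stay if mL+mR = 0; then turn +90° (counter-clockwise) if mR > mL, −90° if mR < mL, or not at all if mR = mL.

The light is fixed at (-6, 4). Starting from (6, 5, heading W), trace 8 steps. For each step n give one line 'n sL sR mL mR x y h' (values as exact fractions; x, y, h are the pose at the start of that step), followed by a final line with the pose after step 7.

0 12/17 60/97 438/1649 -1674/1649 6 5 W
1 15/29 15/68 -75/1972 -2475/3944 7 5 N
2 12/53 12/53 6/53 -18/53 7 4 E
3 10/39 2/3 7/13 -23/39 6 4 S
4 12/17 60/97 438/1649 -1674/1649 6 5 W
5 15/29 15/68 -75/1972 -2475/3944 7 5 N
6 12/53 12/53 6/53 -18/53 7 4 E
7 10/39 2/3 7/13 -23/39 6 4 S
final 6 5 W

n=0: pose=(6,5,W); sL=12/17, sR=60/97; mL=438/1649, mR=-1674/1649; mL+mR=-1236/1649 → advance -1; mR−mL=-2112/1649 → turn -1·90°
n=1: pose=(7,5,N); sL=15/29, sR=15/68; mL=-75/1972, mR=-2475/3944; mL+mR=-2625/3944 → advance -1; mR−mL=-2325/3944 → turn -1·90°
n=2: pose=(7,4,E); sL=12/53, sR=12/53; mL=6/53, mR=-18/53; mL+mR=-12/53 → advance -1; mR−mL=-24/53 → turn -1·90°
n=3: pose=(6,4,S); sL=10/39, sR=2/3; mL=7/13, mR=-23/39; mL+mR=-2/39 → advance -1; mR−mL=-44/39 → turn -1·90°
n=4: pose=(6,5,W); sL=12/17, sR=60/97; mL=438/1649, mR=-1674/1649; mL+mR=-1236/1649 → advance -1; mR−mL=-2112/1649 → turn -1·90°
n=5: pose=(7,5,N); sL=15/29, sR=15/68; mL=-75/1972, mR=-2475/3944; mL+mR=-2625/3944 → advance -1; mR−mL=-2325/3944 → turn -1·90°
n=6: pose=(7,4,E); sL=12/53, sR=12/53; mL=6/53, mR=-18/53; mL+mR=-12/53 → advance -1; mR−mL=-24/53 → turn -1·90°
n=7: pose=(6,4,S); sL=10/39, sR=2/3; mL=7/13, mR=-23/39; mL+mR=-2/39 → advance -1; mR−mL=-44/39 → turn -1·90°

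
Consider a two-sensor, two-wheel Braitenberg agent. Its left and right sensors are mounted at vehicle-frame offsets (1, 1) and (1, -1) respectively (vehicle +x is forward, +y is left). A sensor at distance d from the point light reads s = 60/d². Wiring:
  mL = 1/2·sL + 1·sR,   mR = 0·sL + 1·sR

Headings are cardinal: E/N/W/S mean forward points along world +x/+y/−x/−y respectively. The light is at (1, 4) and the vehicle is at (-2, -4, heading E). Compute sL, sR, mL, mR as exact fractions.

60/53 12/17 1146/901 12/17

left sensor world pos  = (-1, -3); dL² = 53
right sensor world pos = (-1, -5); dR² = 85
sL = 60/53 = 60/53
sR = 60/85 = 12/17
mL = 1/2·sL + 1·sR = 1146/901
mR = 0·sL + 1·sR = 12/17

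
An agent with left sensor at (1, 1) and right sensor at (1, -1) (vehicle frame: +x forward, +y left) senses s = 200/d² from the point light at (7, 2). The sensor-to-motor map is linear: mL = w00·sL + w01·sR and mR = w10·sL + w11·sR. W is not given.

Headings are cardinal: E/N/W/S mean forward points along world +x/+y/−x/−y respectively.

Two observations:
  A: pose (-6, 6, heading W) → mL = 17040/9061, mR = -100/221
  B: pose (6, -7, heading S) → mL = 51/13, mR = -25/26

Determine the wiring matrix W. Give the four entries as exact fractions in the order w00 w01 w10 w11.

obs A: pose=(-6,6,W) → sL=40/41, sR=200/221, mL=17040/9061, mR=-100/221
obs B: pose=(6,-7,S) → sL=2, sR=25/13, mL=51/13, mR=-25/26
sensor matrix S = [[40/41, 200/221], [2, 25/13]]; det S = 600/9061
solve [mL_A; mL_B] = S·[w00; w01] and [mR_A; mR_B] = S·[w10; w11]:
  w00 = 1, w01 = 1, w10 = 0, w11 = -1/2

1 1 0 -1/2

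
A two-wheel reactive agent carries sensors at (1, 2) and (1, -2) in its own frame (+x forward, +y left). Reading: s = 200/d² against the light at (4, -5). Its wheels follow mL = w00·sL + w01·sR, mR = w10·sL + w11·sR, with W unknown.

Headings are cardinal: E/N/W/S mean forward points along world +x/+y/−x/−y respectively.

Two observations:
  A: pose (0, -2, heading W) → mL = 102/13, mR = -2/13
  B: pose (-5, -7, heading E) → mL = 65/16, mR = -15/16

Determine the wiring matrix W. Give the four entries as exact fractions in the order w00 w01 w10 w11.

1/2 1 1/2 -1

obs A: pose=(0,-2,W) → sL=100/13, sR=4, mL=102/13, mR=-2/13
obs B: pose=(-5,-7,E) → sL=25/8, sR=5/2, mL=65/16, mR=-15/16
sensor matrix S = [[100/13, 4], [25/8, 5/2]]; det S = 175/26
solve [mL_A; mL_B] = S·[w00; w01] and [mR_A; mR_B] = S·[w10; w11]:
  w00 = 1/2, w01 = 1, w10 = 1/2, w11 = -1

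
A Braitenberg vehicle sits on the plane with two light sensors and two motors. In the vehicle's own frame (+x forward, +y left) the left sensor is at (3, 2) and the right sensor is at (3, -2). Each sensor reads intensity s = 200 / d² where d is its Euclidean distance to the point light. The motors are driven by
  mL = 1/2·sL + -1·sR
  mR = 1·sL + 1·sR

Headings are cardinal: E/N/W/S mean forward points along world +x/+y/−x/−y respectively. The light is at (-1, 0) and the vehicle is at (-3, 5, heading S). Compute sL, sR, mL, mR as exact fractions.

50 10 15 60

left sensor world pos  = (-1, 2); dL² = 4
right sensor world pos = (-5, 2); dR² = 20
sL = 200/4 = 50
sR = 200/20 = 10
mL = 1/2·sL + -1·sR = 15
mR = 1·sL + 1·sR = 60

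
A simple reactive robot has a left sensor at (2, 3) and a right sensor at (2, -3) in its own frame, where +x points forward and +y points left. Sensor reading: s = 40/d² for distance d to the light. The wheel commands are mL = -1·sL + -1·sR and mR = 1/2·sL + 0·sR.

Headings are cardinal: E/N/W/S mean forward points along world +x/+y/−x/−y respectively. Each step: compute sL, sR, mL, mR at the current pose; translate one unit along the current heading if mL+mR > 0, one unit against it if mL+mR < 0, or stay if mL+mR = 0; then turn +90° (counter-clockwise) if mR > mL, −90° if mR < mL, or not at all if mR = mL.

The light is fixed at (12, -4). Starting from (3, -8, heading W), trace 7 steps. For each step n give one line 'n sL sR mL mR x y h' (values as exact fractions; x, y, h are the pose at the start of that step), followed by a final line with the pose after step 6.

n=0: pose=(3,-8,W); sL=4/17, sR=20/61; mL=-584/1037, mR=2/17; mL+mR=-462/1037 → advance -1; mR−mL=706/1037 → turn +1·90°
n=1: pose=(4,-8,S); sL=40/61, sR=40/157; mL=-8720/9577, mR=20/61; mL+mR=-5580/9577 → advance -1; mR−mL=11860/9577 → turn +1·90°
n=2: pose=(4,-7,E); sL=10/9, sR=5/9; mL=-5/3, mR=5/9; mL+mR=-10/9 → advance -1; mR−mL=20/9 → turn +1·90°
n=3: pose=(3,-7,N); sL=8/29, sR=40/37; mL=-1456/1073, mR=4/29; mL+mR=-1308/1073 → advance -1; mR−mL=1604/1073 → turn +1·90°
n=4: pose=(3,-8,W); sL=4/17, sR=20/61; mL=-584/1037, mR=2/17; mL+mR=-462/1037 → advance -1; mR−mL=706/1037 → turn +1·90°
n=5: pose=(4,-8,S); sL=40/61, sR=40/157; mL=-8720/9577, mR=20/61; mL+mR=-5580/9577 → advance -1; mR−mL=11860/9577 → turn +1·90°
n=6: pose=(4,-7,E); sL=10/9, sR=5/9; mL=-5/3, mR=5/9; mL+mR=-10/9 → advance -1; mR−mL=20/9 → turn +1·90°

0 4/17 20/61 -584/1037 2/17 3 -8 W
1 40/61 40/157 -8720/9577 20/61 4 -8 S
2 10/9 5/9 -5/3 5/9 4 -7 E
3 8/29 40/37 -1456/1073 4/29 3 -7 N
4 4/17 20/61 -584/1037 2/17 3 -8 W
5 40/61 40/157 -8720/9577 20/61 4 -8 S
6 10/9 5/9 -5/3 5/9 4 -7 E
final 3 -7 N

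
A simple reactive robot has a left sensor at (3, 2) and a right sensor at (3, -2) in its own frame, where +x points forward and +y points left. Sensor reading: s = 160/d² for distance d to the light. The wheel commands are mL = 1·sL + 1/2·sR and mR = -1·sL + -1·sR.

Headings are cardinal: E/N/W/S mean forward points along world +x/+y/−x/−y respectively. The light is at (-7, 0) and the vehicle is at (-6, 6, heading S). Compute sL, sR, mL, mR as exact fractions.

left sensor world pos  = (-4, 3); dL² = 18
right sensor world pos = (-8, 3); dR² = 10
sL = 160/18 = 80/9
sR = 160/10 = 16
mL = 1·sL + 1/2·sR = 152/9
mR = -1·sL + -1·sR = -224/9

80/9 16 152/9 -224/9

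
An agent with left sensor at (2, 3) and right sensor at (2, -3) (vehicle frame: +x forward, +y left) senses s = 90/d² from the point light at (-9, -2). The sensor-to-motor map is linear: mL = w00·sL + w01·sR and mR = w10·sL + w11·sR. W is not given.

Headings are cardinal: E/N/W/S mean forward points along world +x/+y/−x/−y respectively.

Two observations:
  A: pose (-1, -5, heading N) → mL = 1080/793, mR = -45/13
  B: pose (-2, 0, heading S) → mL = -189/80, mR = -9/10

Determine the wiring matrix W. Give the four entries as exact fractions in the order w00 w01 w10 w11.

1/2 -1/2 -1 0

obs A: pose=(-1,-5,N) → sL=45/13, sR=45/61, mL=1080/793, mR=-45/13
obs B: pose=(-2,0,S) → sL=9/10, sR=45/8, mL=-189/80, mR=-9/10
sensor matrix S = [[45/13, 45/61], [9/10, 45/8]]; det S = 119313/6344
solve [mL_A; mL_B] = S·[w00; w01] and [mR_A; mR_B] = S·[w10; w11]:
  w00 = 1/2, w01 = -1/2, w10 = -1, w11 = 0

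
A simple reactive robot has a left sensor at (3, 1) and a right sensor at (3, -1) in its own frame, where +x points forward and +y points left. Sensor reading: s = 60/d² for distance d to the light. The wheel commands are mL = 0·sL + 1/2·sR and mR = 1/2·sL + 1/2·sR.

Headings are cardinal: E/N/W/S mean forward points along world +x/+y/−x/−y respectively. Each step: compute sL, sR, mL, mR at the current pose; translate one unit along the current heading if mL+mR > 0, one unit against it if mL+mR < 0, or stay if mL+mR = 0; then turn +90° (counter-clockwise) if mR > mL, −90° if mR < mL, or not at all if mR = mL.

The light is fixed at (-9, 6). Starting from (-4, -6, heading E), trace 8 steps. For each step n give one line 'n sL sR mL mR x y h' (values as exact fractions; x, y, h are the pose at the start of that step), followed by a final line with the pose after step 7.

n=0: pose=(-4,-6,E); sL=12/37, sR=60/233; mL=30/233, mR=2508/8621; mL+mR=3618/8621 → advance +1; mR−mL=6/37 → turn +1·90°
n=1: pose=(-3,-6,N); sL=30/53, sR=6/13; mL=3/13, mR=354/689; mL+mR=513/689 → advance +1; mR−mL=15/53 → turn +1·90°
n=2: pose=(-3,-5,W); sL=20/51, sR=60/109; mL=30/109, mR=2620/5559; mL+mR=4150/5559 → advance +1; mR−mL=10/51 → turn +1·90°
n=3: pose=(-4,-5,S); sL=15/58, sR=15/53; mL=15/106, mR=1665/6148; mL+mR=2535/6148 → advance +1; mR−mL=15/116 → turn +1·90°
n=4: pose=(-4,-6,E); sL=12/37, sR=60/233; mL=30/233, mR=2508/8621; mL+mR=3618/8621 → advance +1; mR−mL=6/37 → turn +1·90°
n=5: pose=(-3,-6,N); sL=30/53, sR=6/13; mL=3/13, mR=354/689; mL+mR=513/689 → advance +1; mR−mL=15/53 → turn +1·90°
n=6: pose=(-3,-5,W); sL=20/51, sR=60/109; mL=30/109, mR=2620/5559; mL+mR=4150/5559 → advance +1; mR−mL=10/51 → turn +1·90°
n=7: pose=(-4,-5,S); sL=15/58, sR=15/53; mL=15/106, mR=1665/6148; mL+mR=2535/6148 → advance +1; mR−mL=15/116 → turn +1·90°

0 12/37 60/233 30/233 2508/8621 -4 -6 E
1 30/53 6/13 3/13 354/689 -3 -6 N
2 20/51 60/109 30/109 2620/5559 -3 -5 W
3 15/58 15/53 15/106 1665/6148 -4 -5 S
4 12/37 60/233 30/233 2508/8621 -4 -6 E
5 30/53 6/13 3/13 354/689 -3 -6 N
6 20/51 60/109 30/109 2620/5559 -3 -5 W
7 15/58 15/53 15/106 1665/6148 -4 -5 S
final -4 -6 E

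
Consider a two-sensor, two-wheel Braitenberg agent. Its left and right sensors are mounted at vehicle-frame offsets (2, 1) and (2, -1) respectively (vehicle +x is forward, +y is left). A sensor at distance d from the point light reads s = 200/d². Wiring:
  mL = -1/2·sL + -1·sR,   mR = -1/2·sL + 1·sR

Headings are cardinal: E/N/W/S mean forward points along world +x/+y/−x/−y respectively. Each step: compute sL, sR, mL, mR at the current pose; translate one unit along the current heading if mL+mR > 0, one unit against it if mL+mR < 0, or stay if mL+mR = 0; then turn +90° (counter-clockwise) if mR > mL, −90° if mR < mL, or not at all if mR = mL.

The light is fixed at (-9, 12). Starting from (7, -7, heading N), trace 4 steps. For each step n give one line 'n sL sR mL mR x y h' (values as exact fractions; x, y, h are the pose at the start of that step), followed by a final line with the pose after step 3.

0 100/257 100/289 -40150/74273 11250/74273 7 -7 N
1 200/637 200/557 -183100/354809 71700/354809 7 -8 W
2 25/101 10/37 -2945/7474 1095/7474 8 -8 S
3 40/137 200/761 -42620/104257 12180/104257 8 -7 E
final 7 -7 N

n=0: pose=(7,-7,N); sL=100/257, sR=100/289; mL=-40150/74273, mR=11250/74273; mL+mR=-100/257 → advance -1; mR−mL=200/289 → turn +1·90°
n=1: pose=(7,-8,W); sL=200/637, sR=200/557; mL=-183100/354809, mR=71700/354809; mL+mR=-200/637 → advance -1; mR−mL=400/557 → turn +1·90°
n=2: pose=(8,-8,S); sL=25/101, sR=10/37; mL=-2945/7474, mR=1095/7474; mL+mR=-25/101 → advance -1; mR−mL=20/37 → turn +1·90°
n=3: pose=(8,-7,E); sL=40/137, sR=200/761; mL=-42620/104257, mR=12180/104257; mL+mR=-40/137 → advance -1; mR−mL=400/761 → turn +1·90°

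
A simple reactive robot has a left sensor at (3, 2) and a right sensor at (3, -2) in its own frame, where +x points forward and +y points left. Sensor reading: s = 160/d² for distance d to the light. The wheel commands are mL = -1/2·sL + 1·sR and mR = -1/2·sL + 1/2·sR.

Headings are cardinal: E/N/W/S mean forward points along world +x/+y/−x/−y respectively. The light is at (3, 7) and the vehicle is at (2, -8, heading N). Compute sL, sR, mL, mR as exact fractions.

left sensor world pos  = (0, -5); dL² = 153
right sensor world pos = (4, -5); dR² = 145
sL = 160/153 = 160/153
sR = 160/145 = 32/29
mL = -1/2·sL + 1·sR = 2576/4437
mR = -1/2·sL + 1/2·sR = 128/4437

160/153 32/29 2576/4437 128/4437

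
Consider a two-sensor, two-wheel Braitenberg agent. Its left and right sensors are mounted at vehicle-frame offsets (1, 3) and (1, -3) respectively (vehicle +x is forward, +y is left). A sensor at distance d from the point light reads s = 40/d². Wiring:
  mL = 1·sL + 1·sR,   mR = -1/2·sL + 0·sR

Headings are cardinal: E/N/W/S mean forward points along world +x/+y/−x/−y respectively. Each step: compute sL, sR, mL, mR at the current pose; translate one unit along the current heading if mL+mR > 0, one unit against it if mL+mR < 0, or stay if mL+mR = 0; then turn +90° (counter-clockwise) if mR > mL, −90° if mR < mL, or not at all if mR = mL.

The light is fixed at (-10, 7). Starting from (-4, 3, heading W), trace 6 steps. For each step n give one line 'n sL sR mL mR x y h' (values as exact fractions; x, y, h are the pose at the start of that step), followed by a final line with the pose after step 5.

n=0: pose=(-4,3,W); sL=20/37, sR=20/13; mL=1000/481, mR=-10/37; mL+mR=870/481 → advance +1; mR−mL=-1130/481 → turn -1·90°
n=1: pose=(-5,3,N); sL=40/13, sR=40/73; mL=3440/949, mR=-20/13; mL+mR=1980/949 → advance +1; mR−mL=-4900/949 → turn -1·90°
n=2: pose=(-5,4,E); sL=10/9, sR=5/9; mL=5/3, mR=-5/9; mL+mR=10/9 → advance +1; mR−mL=-20/9 → turn -1·90°
n=3: pose=(-4,4,S); sL=40/97, sR=8/5; mL=976/485, mR=-20/97; mL+mR=876/485 → advance +1; mR−mL=-1076/485 → turn -1·90°
n=4: pose=(-4,3,W); sL=20/37, sR=20/13; mL=1000/481, mR=-10/37; mL+mR=870/481 → advance +1; mR−mL=-1130/481 → turn -1·90°
n=5: pose=(-5,3,N); sL=40/13, sR=40/73; mL=3440/949, mR=-20/13; mL+mR=1980/949 → advance +1; mR−mL=-4900/949 → turn -1·90°

0 20/37 20/13 1000/481 -10/37 -4 3 W
1 40/13 40/73 3440/949 -20/13 -5 3 N
2 10/9 5/9 5/3 -5/9 -5 4 E
3 40/97 8/5 976/485 -20/97 -4 4 S
4 20/37 20/13 1000/481 -10/37 -4 3 W
5 40/13 40/73 3440/949 -20/13 -5 3 N
final -5 4 E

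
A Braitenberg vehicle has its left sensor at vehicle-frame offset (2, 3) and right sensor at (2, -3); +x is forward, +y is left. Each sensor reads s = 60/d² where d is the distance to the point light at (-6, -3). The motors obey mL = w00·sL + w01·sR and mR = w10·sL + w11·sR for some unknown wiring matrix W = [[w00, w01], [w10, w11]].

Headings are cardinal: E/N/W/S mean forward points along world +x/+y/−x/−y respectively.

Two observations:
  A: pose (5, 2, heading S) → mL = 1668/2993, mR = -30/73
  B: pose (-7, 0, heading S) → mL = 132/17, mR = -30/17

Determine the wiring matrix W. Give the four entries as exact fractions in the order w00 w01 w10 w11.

obs A: pose=(5,2,S) → sL=12/41, sR=60/73, mL=1668/2993, mR=-30/73
obs B: pose=(-7,0,S) → sL=12, sR=60/17, mL=132/17, mR=-30/17
sensor matrix S = [[12/41, 60/73], [12, 60/17]]; det S = -449280/50881
solve [mL_A; mL_B] = S·[w00; w01] and [mR_A; mR_B] = S·[w10; w11]:
  w00 = 1/2, w01 = 1/2, w10 = 0, w11 = -1/2

1/2 1/2 0 -1/2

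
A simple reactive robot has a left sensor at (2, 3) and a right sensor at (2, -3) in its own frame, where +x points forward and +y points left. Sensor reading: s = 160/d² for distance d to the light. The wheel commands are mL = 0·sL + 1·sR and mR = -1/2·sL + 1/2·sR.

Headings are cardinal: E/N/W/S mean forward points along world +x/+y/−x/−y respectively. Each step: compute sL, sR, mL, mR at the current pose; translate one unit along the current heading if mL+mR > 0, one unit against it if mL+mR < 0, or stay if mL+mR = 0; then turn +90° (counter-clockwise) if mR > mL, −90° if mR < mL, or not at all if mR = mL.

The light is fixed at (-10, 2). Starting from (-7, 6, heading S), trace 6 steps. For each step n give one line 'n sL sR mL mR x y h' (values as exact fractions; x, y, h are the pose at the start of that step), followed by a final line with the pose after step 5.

0 4 40 40 18 -7 6 S
1 160 160/37 160/37 -2880/37 -7 5 W
2 80/13 80/37 80/37 -960/481 -6 5 N
3 32/17 160/37 160/37 768/629 -6 6 E
4 40/17 20 20 150/17 -5 6 S
5 160/9 32/9 32/9 -64/9 -5 5 W
final -4 5 N

n=0: pose=(-7,6,S); sL=4, sR=40; mL=40, mR=18; mL+mR=58 → advance +1; mR−mL=-22 → turn -1·90°
n=1: pose=(-7,5,W); sL=160, sR=160/37; mL=160/37, mR=-2880/37; mL+mR=-2720/37 → advance -1; mR−mL=-3040/37 → turn -1·90°
n=2: pose=(-6,5,N); sL=80/13, sR=80/37; mL=80/37, mR=-960/481; mL+mR=80/481 → advance +1; mR−mL=-2000/481 → turn -1·90°
n=3: pose=(-6,6,E); sL=32/17, sR=160/37; mL=160/37, mR=768/629; mL+mR=3488/629 → advance +1; mR−mL=-1952/629 → turn -1·90°
n=4: pose=(-5,6,S); sL=40/17, sR=20; mL=20, mR=150/17; mL+mR=490/17 → advance +1; mR−mL=-190/17 → turn -1·90°
n=5: pose=(-5,5,W); sL=160/9, sR=32/9; mL=32/9, mR=-64/9; mL+mR=-32/9 → advance -1; mR−mL=-32/3 → turn -1·90°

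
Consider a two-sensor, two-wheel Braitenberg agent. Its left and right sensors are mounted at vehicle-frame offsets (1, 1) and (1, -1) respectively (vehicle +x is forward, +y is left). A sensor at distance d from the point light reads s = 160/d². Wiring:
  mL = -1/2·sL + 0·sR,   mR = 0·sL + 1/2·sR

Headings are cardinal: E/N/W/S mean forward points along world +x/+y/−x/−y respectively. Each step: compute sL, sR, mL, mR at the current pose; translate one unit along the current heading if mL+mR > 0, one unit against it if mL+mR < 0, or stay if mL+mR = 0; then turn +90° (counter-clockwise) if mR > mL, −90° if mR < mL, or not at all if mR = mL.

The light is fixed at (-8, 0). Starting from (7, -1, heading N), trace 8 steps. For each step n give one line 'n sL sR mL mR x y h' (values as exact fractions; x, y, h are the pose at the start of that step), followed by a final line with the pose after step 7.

0 40/49 5/8 -20/49 5/16 7 -1 N
1 32/41 160/197 -16/41 80/197 7 -2 W
2 80/117 80/89 -40/117 40/89 6 -2 S
3 160/229 160/241 -80/229 80/241 6 -3 E
4 40/37 4/5 -20/37 2/5 5 -3 N
5 160/169 160/153 -80/169 80/153 5 -4 W
6 80/97 80/73 -40/97 40/73 4 -4 S
7 32/37 32/41 -16/37 16/41 4 -5 E
final 3 -5 N

n=0: pose=(7,-1,N); sL=40/49, sR=5/8; mL=-20/49, mR=5/16; mL+mR=-75/784 → advance -1; mR−mL=565/784 → turn +1·90°
n=1: pose=(7,-2,W); sL=32/41, sR=160/197; mL=-16/41, mR=80/197; mL+mR=128/8077 → advance +1; mR−mL=6432/8077 → turn +1·90°
n=2: pose=(6,-2,S); sL=80/117, sR=80/89; mL=-40/117, mR=40/89; mL+mR=1120/10413 → advance +1; mR−mL=8240/10413 → turn +1·90°
n=3: pose=(6,-3,E); sL=160/229, sR=160/241; mL=-80/229, mR=80/241; mL+mR=-960/55189 → advance -1; mR−mL=37600/55189 → turn +1·90°
n=4: pose=(5,-3,N); sL=40/37, sR=4/5; mL=-20/37, mR=2/5; mL+mR=-26/185 → advance -1; mR−mL=174/185 → turn +1·90°
n=5: pose=(5,-4,W); sL=160/169, sR=160/153; mL=-80/169, mR=80/153; mL+mR=1280/25857 → advance +1; mR−mL=25760/25857 → turn +1·90°
n=6: pose=(4,-4,S); sL=80/97, sR=80/73; mL=-40/97, mR=40/73; mL+mR=960/7081 → advance +1; mR−mL=6800/7081 → turn +1·90°
n=7: pose=(4,-5,E); sL=32/37, sR=32/41; mL=-16/37, mR=16/41; mL+mR=-64/1517 → advance -1; mR−mL=1248/1517 → turn +1·90°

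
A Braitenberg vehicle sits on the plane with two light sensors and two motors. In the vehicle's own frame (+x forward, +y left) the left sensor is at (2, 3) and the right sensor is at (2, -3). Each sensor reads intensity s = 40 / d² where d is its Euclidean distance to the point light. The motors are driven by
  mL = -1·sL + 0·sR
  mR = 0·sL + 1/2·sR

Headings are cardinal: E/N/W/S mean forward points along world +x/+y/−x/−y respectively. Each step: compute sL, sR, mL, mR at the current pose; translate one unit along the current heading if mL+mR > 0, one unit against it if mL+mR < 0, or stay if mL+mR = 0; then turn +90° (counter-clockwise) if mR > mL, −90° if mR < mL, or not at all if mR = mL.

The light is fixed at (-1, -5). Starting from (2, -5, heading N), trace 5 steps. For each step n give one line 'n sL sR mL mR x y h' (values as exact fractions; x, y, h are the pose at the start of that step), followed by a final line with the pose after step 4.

0 10 1 -10 1/2 2 -5 N
1 40/17 8 -40/17 4 2 -6 W
2 20/17 4 -20/17 2 1 -6 S
3 40/17 40/41 -40/17 20/41 1 -7 E
4 10 5/2 -10 5/4 0 -7 N
final 0 -8 W

n=0: pose=(2,-5,N); sL=10, sR=1; mL=-10, mR=1/2; mL+mR=-19/2 → advance -1; mR−mL=21/2 → turn +1·90°
n=1: pose=(2,-6,W); sL=40/17, sR=8; mL=-40/17, mR=4; mL+mR=28/17 → advance +1; mR−mL=108/17 → turn +1·90°
n=2: pose=(1,-6,S); sL=20/17, sR=4; mL=-20/17, mR=2; mL+mR=14/17 → advance +1; mR−mL=54/17 → turn +1·90°
n=3: pose=(1,-7,E); sL=40/17, sR=40/41; mL=-40/17, mR=20/41; mL+mR=-1300/697 → advance -1; mR−mL=1980/697 → turn +1·90°
n=4: pose=(0,-7,N); sL=10, sR=5/2; mL=-10, mR=5/4; mL+mR=-35/4 → advance -1; mR−mL=45/4 → turn +1·90°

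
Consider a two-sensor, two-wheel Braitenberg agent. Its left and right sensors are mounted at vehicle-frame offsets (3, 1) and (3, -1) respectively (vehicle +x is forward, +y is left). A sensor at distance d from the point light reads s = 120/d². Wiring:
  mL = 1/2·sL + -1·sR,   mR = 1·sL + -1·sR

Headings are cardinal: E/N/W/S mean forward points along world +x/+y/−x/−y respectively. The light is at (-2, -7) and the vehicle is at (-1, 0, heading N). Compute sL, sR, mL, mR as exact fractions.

left sensor world pos  = (-2, 3); dL² = 100
right sensor world pos = (0, 3); dR² = 104
sL = 120/100 = 6/5
sR = 120/104 = 15/13
mL = 1/2·sL + -1·sR = -36/65
mR = 1·sL + -1·sR = 3/65

6/5 15/13 -36/65 3/65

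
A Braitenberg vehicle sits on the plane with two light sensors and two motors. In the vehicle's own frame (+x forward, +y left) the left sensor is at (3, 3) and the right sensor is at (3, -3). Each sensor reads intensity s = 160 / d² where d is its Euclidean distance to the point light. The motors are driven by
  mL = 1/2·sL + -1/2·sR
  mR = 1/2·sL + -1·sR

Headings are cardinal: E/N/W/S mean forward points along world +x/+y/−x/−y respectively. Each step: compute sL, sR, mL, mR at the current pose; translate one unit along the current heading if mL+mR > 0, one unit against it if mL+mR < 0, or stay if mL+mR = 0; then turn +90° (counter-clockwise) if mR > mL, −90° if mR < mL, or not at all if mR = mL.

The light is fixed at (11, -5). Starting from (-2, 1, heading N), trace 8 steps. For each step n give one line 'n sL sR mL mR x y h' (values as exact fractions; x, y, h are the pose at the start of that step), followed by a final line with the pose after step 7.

n=0: pose=(-2,1,N); sL=160/337, sR=160/181; mL=-12480/60997, mR=-39440/60997; mL+mR=-51920/60997 → advance -1; mR−mL=-80/181 → turn -1·90°
n=1: pose=(-2,0,E); sL=40/41, sR=20/13; mL=-150/533, mR=-560/533; mL+mR=-710/533 → advance -1; mR−mL=-10/13 → turn -1·90°
n=2: pose=(-3,0,S); sL=32/25, sR=160/293; mL=2688/7325, mR=688/7325; mL+mR=3376/7325 → advance +1; mR−mL=-80/293 → turn -1·90°
n=3: pose=(-3,-1,W); sL=16/29, sR=80/169; mL=192/4901, mR=-968/4901; mL+mR=-776/4901 → advance -1; mR−mL=-40/169 → turn -1·90°
n=4: pose=(-2,-1,N); sL=32/61, sR=160/149; mL=-2496/9089, mR=-7376/9089; mL+mR=-9872/9089 → advance -1; mR−mL=-80/149 → turn -1·90°
n=5: pose=(-2,-2,E); sL=20/17, sR=8/5; mL=-18/85, mR=-86/85; mL+mR=-104/85 → advance -1; mR−mL=-4/5 → turn -1·90°
n=6: pose=(-3,-2,S); sL=160/121, sR=160/289; mL=13440/34969, mR=3760/34969; mL+mR=17200/34969 → advance +1; mR−mL=-80/289 → turn -1·90°
n=7: pose=(-3,-3,W); sL=16/29, sR=80/157; mL=96/4553, mR=-1064/4553; mL+mR=-968/4553 → advance -1; mR−mL=-40/157 → turn -1·90°

0 160/337 160/181 -12480/60997 -39440/60997 -2 1 N
1 40/41 20/13 -150/533 -560/533 -2 0 E
2 32/25 160/293 2688/7325 688/7325 -3 0 S
3 16/29 80/169 192/4901 -968/4901 -3 -1 W
4 32/61 160/149 -2496/9089 -7376/9089 -2 -1 N
5 20/17 8/5 -18/85 -86/85 -2 -2 E
6 160/121 160/289 13440/34969 3760/34969 -3 -2 S
7 16/29 80/157 96/4553 -1064/4553 -3 -3 W
final -2 -3 N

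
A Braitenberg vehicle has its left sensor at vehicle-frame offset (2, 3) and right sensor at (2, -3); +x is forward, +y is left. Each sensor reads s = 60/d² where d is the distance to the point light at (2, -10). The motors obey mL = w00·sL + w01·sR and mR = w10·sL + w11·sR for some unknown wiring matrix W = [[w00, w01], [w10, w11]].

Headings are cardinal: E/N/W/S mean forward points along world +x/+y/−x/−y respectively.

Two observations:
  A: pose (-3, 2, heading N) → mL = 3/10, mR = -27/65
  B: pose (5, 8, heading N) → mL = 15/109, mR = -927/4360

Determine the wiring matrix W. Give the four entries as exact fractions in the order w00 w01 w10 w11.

obs A: pose=(-3,2,N) → sL=3/13, sR=3/10, mL=3/10, mR=-27/65
obs B: pose=(5,8,N) → sL=3/20, sR=15/109, mL=15/109, mR=-927/4360
sensor matrix S = [[3/13, 3/10], [3/20, 15/109]]; det S = -3753/283400
solve [mL_A; mL_B] = S·[w00; w01] and [mR_A; mR_B] = S·[w10; w11]:
  w00 = 0, w01 = 1, w10 = -1/2, w11 = -1

0 1 -1/2 -1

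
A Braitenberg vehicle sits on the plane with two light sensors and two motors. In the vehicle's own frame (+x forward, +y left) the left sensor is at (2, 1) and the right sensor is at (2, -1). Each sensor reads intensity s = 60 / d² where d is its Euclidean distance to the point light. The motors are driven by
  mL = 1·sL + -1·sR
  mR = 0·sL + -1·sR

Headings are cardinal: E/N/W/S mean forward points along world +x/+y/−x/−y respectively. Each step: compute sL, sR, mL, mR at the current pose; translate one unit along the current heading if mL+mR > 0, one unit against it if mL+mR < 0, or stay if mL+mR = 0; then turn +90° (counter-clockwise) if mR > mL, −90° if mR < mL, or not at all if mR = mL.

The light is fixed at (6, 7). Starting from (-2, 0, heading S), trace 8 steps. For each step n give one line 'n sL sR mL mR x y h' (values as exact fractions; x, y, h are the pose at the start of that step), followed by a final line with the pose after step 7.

n=0: pose=(-2,0,S); sL=6/13, sR=10/27; mL=32/351, mR=-10/27; mL+mR=-98/351 → advance -1; mR−mL=-6/13 → turn -1·90°
n=1: pose=(-2,1,W); sL=60/149, sR=12/25; mL=-288/3725, mR=-12/25; mL+mR=-2076/3725 → advance -1; mR−mL=-60/149 → turn -1·90°
n=2: pose=(-1,1,N); sL=3/4, sR=15/13; mL=-21/52, mR=-15/13; mL+mR=-81/52 → advance -1; mR−mL=-3/4 → turn -1·90°
n=3: pose=(-1,0,E); sL=60/61, sR=60/89; mL=1680/5429, mR=-60/89; mL+mR=-1980/5429 → advance -1; mR−mL=-60/61 → turn -1·90°
n=4: pose=(-2,0,S); sL=6/13, sR=10/27; mL=32/351, mR=-10/27; mL+mR=-98/351 → advance -1; mR−mL=-6/13 → turn -1·90°
n=5: pose=(-2,1,W); sL=60/149, sR=12/25; mL=-288/3725, mR=-12/25; mL+mR=-2076/3725 → advance -1; mR−mL=-60/149 → turn -1·90°
n=6: pose=(-1,1,N); sL=3/4, sR=15/13; mL=-21/52, mR=-15/13; mL+mR=-81/52 → advance -1; mR−mL=-3/4 → turn -1·90°
n=7: pose=(-1,0,E); sL=60/61, sR=60/89; mL=1680/5429, mR=-60/89; mL+mR=-1980/5429 → advance -1; mR−mL=-60/61 → turn -1·90°

0 6/13 10/27 32/351 -10/27 -2 0 S
1 60/149 12/25 -288/3725 -12/25 -2 1 W
2 3/4 15/13 -21/52 -15/13 -1 1 N
3 60/61 60/89 1680/5429 -60/89 -1 0 E
4 6/13 10/27 32/351 -10/27 -2 0 S
5 60/149 12/25 -288/3725 -12/25 -2 1 W
6 3/4 15/13 -21/52 -15/13 -1 1 N
7 60/61 60/89 1680/5429 -60/89 -1 0 E
final -2 0 S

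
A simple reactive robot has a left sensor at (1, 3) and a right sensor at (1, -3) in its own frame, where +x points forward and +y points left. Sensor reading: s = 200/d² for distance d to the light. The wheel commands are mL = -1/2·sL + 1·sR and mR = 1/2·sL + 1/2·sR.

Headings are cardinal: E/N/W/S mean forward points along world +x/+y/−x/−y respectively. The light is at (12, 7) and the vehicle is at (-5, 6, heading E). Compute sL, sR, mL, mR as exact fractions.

left sensor world pos  = (-4, 9); dL² = 260
right sensor world pos = (-4, 3); dR² = 272
sL = 200/260 = 10/13
sR = 200/272 = 25/34
mL = -1/2·sL + 1·sR = 155/442
mR = 1/2·sL + 1/2·sR = 665/884

10/13 25/34 155/442 665/884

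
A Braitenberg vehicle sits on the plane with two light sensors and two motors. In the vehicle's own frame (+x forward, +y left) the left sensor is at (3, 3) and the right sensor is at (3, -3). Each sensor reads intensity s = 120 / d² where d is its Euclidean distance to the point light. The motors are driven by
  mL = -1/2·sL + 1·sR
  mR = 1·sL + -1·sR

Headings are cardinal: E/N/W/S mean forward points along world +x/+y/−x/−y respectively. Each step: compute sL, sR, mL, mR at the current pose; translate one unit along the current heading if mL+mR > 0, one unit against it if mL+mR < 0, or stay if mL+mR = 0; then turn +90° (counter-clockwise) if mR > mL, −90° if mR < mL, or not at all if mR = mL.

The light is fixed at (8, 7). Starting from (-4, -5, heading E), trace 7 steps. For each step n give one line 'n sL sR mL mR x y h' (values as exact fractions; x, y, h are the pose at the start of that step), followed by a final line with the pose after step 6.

n=0: pose=(-4,-5,E); sL=20/27, sR=20/51; mL=10/459, mR=160/459; mL+mR=10/27 → advance +1; mR−mL=50/153 → turn +1·90°
n=1: pose=(-3,-5,N); sL=120/277, sR=24/29; mL=4908/8033, mR=-3168/8033; mL+mR=60/277 → advance +1; mR−mL=-8076/8033 → turn -1·90°
n=2: pose=(-3,-4,E); sL=15/16, sR=6/13; mL=-3/416, mR=99/208; mL+mR=15/32 → advance +1; mR−mL=201/416 → turn +1·90°
n=3: pose=(-2,-4,N); sL=120/233, sR=120/113; mL=21180/26329, mR=-14400/26329; mL+mR=60/233 → advance +1; mR−mL=-35580/26329 → turn -1·90°
n=4: pose=(-2,-3,E); sL=60/49, sR=60/109; mL=-330/5341, mR=3600/5341; mL+mR=30/49 → advance +1; mR−mL=3930/5341 → turn +1·90°
n=5: pose=(-1,-3,N); sL=120/193, sR=24/17; mL=3612/3281, mR=-2592/3281; mL+mR=60/193 → advance +1; mR−mL=-6204/3281 → turn -1·90°
n=6: pose=(-1,-2,E); sL=5/3, sR=2/3; mL=-1/6, mR=1; mL+mR=5/6 → advance +1; mR−mL=7/6 → turn +1·90°

0 20/27 20/51 10/459 160/459 -4 -5 E
1 120/277 24/29 4908/8033 -3168/8033 -3 -5 N
2 15/16 6/13 -3/416 99/208 -3 -4 E
3 120/233 120/113 21180/26329 -14400/26329 -2 -4 N
4 60/49 60/109 -330/5341 3600/5341 -2 -3 E
5 120/193 24/17 3612/3281 -2592/3281 -1 -3 N
6 5/3 2/3 -1/6 1 -1 -2 E
final 0 -2 N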